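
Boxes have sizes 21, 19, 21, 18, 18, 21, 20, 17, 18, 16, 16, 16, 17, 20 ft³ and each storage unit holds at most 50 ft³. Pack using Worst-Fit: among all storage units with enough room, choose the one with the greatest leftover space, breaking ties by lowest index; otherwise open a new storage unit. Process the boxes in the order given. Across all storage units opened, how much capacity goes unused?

storage unit 1: place 21 ft³, 29 ft³ left
storage unit 1: place 19 ft³, 10 ft³ left
storage unit 2: place 21 ft³, 29 ft³ left
storage unit 2: place 18 ft³, 11 ft³ left
storage unit 3: place 18 ft³, 32 ft³ left
storage unit 3: place 21 ft³, 11 ft³ left
storage unit 4: place 20 ft³, 30 ft³ left
storage unit 4: place 17 ft³, 13 ft³ left
storage unit 5: place 18 ft³, 32 ft³ left
storage unit 5: place 16 ft³, 16 ft³ left
storage unit 5: place 16 ft³, 0 ft³ left
storage unit 6: place 16 ft³, 34 ft³ left
storage unit 6: place 17 ft³, 17 ft³ left
storage unit 7: place 20 ft³, 30 ft³ left
7 storage units × 50 ft³ = 350 ft³; used 258 ft³; unused 92 ft³.

92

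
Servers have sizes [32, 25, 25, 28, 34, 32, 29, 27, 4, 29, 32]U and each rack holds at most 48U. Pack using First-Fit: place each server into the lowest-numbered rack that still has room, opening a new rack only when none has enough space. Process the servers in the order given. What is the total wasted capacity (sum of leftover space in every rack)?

183

Put 32U in rack 1; 16U remain.
Put 25U in rack 2; 23U remain.
Put 25U in rack 3; 23U remain.
Put 28U in rack 4; 20U remain.
Put 34U in rack 5; 14U remain.
Put 32U in rack 6; 16U remain.
Put 29U in rack 7; 19U remain.
Put 27U in rack 8; 21U remain.
Put 4U in rack 1; 12U remain.
Put 29U in rack 9; 19U remain.
Put 32U in rack 10; 16U remain.
10 racks × 48U = 480U; used 297U; unused 183U.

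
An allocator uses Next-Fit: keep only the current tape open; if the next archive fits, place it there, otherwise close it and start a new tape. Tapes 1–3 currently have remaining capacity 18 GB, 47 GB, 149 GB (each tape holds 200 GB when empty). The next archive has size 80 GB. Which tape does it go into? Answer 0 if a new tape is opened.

3

Next-Fit only looks at tape 3, which has 149 GB free.
80 GB fits there.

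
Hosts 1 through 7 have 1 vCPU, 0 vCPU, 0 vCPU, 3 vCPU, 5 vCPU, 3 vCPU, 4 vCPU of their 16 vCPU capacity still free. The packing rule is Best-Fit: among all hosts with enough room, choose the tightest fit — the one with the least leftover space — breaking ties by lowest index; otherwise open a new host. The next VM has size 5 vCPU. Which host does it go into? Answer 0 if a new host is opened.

Hosts with room: host 5 (5 vCPU).
Tightest fit is host 5 with 5 vCPU free.

5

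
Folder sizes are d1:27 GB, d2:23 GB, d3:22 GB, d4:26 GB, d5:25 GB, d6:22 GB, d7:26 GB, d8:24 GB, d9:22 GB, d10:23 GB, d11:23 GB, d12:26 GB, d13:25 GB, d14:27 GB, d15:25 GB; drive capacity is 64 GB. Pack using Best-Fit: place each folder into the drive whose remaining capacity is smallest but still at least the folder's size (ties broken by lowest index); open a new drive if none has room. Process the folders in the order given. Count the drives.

8

d1 (27 GB) → drive 1 (remaining 37 GB)
d2 (23 GB) → drive 1 (remaining 14 GB)
d3 (22 GB) → drive 2 (remaining 42 GB)
d4 (26 GB) → drive 2 (remaining 16 GB)
d5 (25 GB) → drive 3 (remaining 39 GB)
d6 (22 GB) → drive 3 (remaining 17 GB)
d7 (26 GB) → drive 4 (remaining 38 GB)
d8 (24 GB) → drive 4 (remaining 14 GB)
d9 (22 GB) → drive 5 (remaining 42 GB)
d10 (23 GB) → drive 5 (remaining 19 GB)
d11 (23 GB) → drive 6 (remaining 41 GB)
d12 (26 GB) → drive 6 (remaining 15 GB)
d13 (25 GB) → drive 7 (remaining 39 GB)
d14 (27 GB) → drive 7 (remaining 12 GB)
d15 (25 GB) → drive 8 (remaining 39 GB)
Final drives: [27,23] [22,26] [25,22] [26,24] [22,23] [23,26] [25,27] [25].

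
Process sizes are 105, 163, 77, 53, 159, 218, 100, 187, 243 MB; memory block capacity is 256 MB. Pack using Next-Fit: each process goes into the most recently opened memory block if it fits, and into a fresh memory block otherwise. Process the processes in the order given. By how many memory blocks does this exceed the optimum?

Next-Fit: [105] [163,77] [53,159] [218] [100] [187] [243] → 7 memory blocks.
Total size 1305 MB; any packing needs at least ⌈1305/256⌉ = 6 memory blocks.
An optimal packing achieves that bound: [243] [218] [187,53] [163,77] [159] [105,100] → 6 memory blocks.
Excess: 7 − 6 = 1.

1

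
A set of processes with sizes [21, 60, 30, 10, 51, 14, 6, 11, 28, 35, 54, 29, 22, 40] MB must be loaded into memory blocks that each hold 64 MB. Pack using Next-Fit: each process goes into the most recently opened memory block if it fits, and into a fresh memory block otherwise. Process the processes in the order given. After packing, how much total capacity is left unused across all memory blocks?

165

memory block 1: place 21 MB, 43 MB left
memory block 2: place 60 MB, 4 MB left
memory block 3: place 30 MB, 34 MB left
memory block 3: place 10 MB, 24 MB left
memory block 4: place 51 MB, 13 MB left
memory block 5: place 14 MB, 50 MB left
memory block 5: place 6 MB, 44 MB left
memory block 5: place 11 MB, 33 MB left
memory block 5: place 28 MB, 5 MB left
memory block 6: place 35 MB, 29 MB left
memory block 7: place 54 MB, 10 MB left
memory block 8: place 29 MB, 35 MB left
memory block 8: place 22 MB, 13 MB left
memory block 9: place 40 MB, 24 MB left
9 memory blocks × 64 MB = 576 MB; used 411 MB; unused 165 MB.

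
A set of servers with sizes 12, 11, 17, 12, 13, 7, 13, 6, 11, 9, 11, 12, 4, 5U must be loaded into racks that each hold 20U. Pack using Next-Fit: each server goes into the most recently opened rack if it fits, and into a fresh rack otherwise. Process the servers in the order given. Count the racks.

10 racks

Put 12U in rack 1; 8U remain.
Put 11U in rack 2; 9U remain.
Put 17U in rack 3; 3U remain.
Put 12U in rack 4; 8U remain.
Put 13U in rack 5; 7U remain.
Put 7U in rack 5; 0U remain.
Put 13U in rack 6; 7U remain.
Put 6U in rack 6; 1U remain.
Put 11U in rack 7; 9U remain.
Put 9U in rack 7; 0U remain.
Put 11U in rack 8; 9U remain.
Put 12U in rack 9; 8U remain.
Put 4U in rack 9; 4U remain.
Put 5U in rack 10; 15U remain.
Final racks: [12] [11] [17] [12] [13,7] [13,6] [11,9] [11] [12,4] [5].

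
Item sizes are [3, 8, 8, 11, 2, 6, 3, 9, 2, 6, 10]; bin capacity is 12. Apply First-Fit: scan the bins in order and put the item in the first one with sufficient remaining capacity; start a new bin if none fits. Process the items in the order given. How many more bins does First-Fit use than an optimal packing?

First-Fit: [3,8] [8,2,2] [11] [6,3] [9] [6] [10] → 7 bins.
Total size 68; any packing needs at least ⌈68/12⌉ = 6 bins.
An optimal packing achieves that bound: [11] [10,2] [9,3] [8,3] [8,2] [6,6] → 6 bins.
Excess: 7 − 6 = 1.

1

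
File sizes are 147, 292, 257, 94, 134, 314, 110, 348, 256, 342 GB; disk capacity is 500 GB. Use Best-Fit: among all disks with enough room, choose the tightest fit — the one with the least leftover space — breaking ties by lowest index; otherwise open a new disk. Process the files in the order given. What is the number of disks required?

147 GB → disk 1 (remaining 353 GB)
292 GB → disk 1 (remaining 61 GB)
257 GB → disk 2 (remaining 243 GB)
94 GB → disk 2 (remaining 149 GB)
134 GB → disk 2 (remaining 15 GB)
314 GB → disk 3 (remaining 186 GB)
110 GB → disk 3 (remaining 76 GB)
348 GB → disk 4 (remaining 152 GB)
256 GB → disk 5 (remaining 244 GB)
342 GB → disk 6 (remaining 158 GB)

6 disks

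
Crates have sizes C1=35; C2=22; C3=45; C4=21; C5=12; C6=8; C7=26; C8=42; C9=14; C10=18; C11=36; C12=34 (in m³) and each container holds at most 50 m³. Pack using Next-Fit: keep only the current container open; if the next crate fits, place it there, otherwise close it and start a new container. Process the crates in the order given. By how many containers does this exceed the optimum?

2

Next-Fit: [35] [22] [45] [21,12,8] [26] [42] [14,18] [36] [34] → 9 containers.
Total size 313 m³; any packing needs at least ⌈313/50⌉ = 7 containers.
An optimal packing achieves that bound: [45] [42,8] [36,14] [35,12] [34] [26,22] [21,18] → 7 containers.
Excess: 9 − 7 = 2.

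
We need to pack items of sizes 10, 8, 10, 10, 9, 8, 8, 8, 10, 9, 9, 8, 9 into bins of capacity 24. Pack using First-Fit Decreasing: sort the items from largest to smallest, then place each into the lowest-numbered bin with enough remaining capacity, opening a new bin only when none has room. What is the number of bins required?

Sorted descending: 10, 10, 10, 10, 9, 9, 9, 9, 8, 8, 8, 8, 8.
10 → bin 1 (remaining 14)
10 → bin 1 (remaining 4)
10 → bin 2 (remaining 14)
10 → bin 2 (remaining 4)
9 → bin 3 (remaining 15)
9 → bin 3 (remaining 6)
9 → bin 4 (remaining 15)
9 → bin 4 (remaining 6)
8 → bin 5 (remaining 16)
8 → bin 5 (remaining 8)
8 → bin 5 (remaining 0)
8 → bin 6 (remaining 16)
8 → bin 6 (remaining 8)

6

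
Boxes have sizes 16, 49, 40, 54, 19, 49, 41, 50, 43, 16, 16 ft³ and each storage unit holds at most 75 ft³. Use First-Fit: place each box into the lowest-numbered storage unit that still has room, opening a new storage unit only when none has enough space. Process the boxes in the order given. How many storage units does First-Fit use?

7

storage unit 1: place 16 ft³, 59 ft³ left
storage unit 1: place 49 ft³, 10 ft³ left
storage unit 2: place 40 ft³, 35 ft³ left
storage unit 3: place 54 ft³, 21 ft³ left
storage unit 2: place 19 ft³, 16 ft³ left
storage unit 4: place 49 ft³, 26 ft³ left
storage unit 5: place 41 ft³, 34 ft³ left
storage unit 6: place 50 ft³, 25 ft³ left
storage unit 7: place 43 ft³, 32 ft³ left
storage unit 2: place 16 ft³, 0 ft³ left
storage unit 3: place 16 ft³, 5 ft³ left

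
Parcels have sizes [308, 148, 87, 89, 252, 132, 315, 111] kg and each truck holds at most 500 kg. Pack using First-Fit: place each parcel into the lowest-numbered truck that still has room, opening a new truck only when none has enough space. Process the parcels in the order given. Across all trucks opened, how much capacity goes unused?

308 kg → truck 1 (remaining 192 kg)
148 kg → truck 1 (remaining 44 kg)
87 kg → truck 2 (remaining 413 kg)
89 kg → truck 2 (remaining 324 kg)
252 kg → truck 2 (remaining 72 kg)
132 kg → truck 3 (remaining 368 kg)
315 kg → truck 3 (remaining 53 kg)
111 kg → truck 4 (remaining 389 kg)
4 trucks × 500 kg = 2000 kg; used 1442 kg; unused 558 kg.

558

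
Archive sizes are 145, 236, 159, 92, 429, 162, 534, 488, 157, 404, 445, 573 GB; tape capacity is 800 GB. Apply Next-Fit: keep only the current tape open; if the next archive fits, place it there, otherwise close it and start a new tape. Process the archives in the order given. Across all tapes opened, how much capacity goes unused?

145 GB → tape 1 (remaining 655 GB)
236 GB → tape 1 (remaining 419 GB)
159 GB → tape 1 (remaining 260 GB)
92 GB → tape 1 (remaining 168 GB)
429 GB → tape 2 (remaining 371 GB)
162 GB → tape 2 (remaining 209 GB)
534 GB → tape 3 (remaining 266 GB)
488 GB → tape 4 (remaining 312 GB)
157 GB → tape 4 (remaining 155 GB)
404 GB → tape 5 (remaining 396 GB)
445 GB → tape 6 (remaining 355 GB)
573 GB → tape 7 (remaining 227 GB)
7 tapes × 800 GB = 5600 GB; used 3824 GB; unused 1776 GB.

1776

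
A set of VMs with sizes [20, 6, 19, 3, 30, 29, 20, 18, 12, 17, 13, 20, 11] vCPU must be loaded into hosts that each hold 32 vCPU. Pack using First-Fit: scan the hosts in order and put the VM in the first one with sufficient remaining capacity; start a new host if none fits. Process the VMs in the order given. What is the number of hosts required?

8 hosts

host 1: place 20 vCPU, 12 vCPU left
host 1: place 6 vCPU, 6 vCPU left
host 2: place 19 vCPU, 13 vCPU left
host 1: place 3 vCPU, 3 vCPU left
host 3: place 30 vCPU, 2 vCPU left
host 4: place 29 vCPU, 3 vCPU left
host 5: place 20 vCPU, 12 vCPU left
host 6: place 18 vCPU, 14 vCPU left
host 2: place 12 vCPU, 1 vCPU left
host 7: place 17 vCPU, 15 vCPU left
host 6: place 13 vCPU, 1 vCPU left
host 8: place 20 vCPU, 12 vCPU left
host 5: place 11 vCPU, 1 vCPU left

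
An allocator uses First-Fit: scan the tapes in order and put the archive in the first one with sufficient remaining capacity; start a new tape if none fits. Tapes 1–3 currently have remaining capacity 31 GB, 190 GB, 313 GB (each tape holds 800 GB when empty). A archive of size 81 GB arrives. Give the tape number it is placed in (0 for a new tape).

Tapes with room: tape 2 (190 GB), tape 3 (313 GB).
The first with room is tape 2.

2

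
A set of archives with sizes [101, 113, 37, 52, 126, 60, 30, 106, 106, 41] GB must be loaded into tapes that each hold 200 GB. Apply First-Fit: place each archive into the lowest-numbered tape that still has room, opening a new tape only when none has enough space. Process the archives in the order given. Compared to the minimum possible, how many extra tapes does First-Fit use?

First-Fit: [101,37,52] [113,60] [126,30,41] [106] [106] → 5 tapes.
5 archives exceed 100 GB (half the capacity), and no two of those can share a tape, so at least 5 tapes are needed.
So 5 is already optimal.

0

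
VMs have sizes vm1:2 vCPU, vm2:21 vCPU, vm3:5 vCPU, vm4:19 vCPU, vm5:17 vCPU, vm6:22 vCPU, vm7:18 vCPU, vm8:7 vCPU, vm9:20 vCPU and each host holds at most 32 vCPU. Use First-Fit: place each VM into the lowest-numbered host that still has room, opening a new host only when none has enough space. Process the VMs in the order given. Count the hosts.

host 1: place vm1 (2 vCPU), 30 vCPU left
host 1: place vm2 (21 vCPU), 9 vCPU left
host 1: place vm3 (5 vCPU), 4 vCPU left
host 2: place vm4 (19 vCPU), 13 vCPU left
host 3: place vm5 (17 vCPU), 15 vCPU left
host 4: place vm6 (22 vCPU), 10 vCPU left
host 5: place vm7 (18 vCPU), 14 vCPU left
host 2: place vm8 (7 vCPU), 6 vCPU left
host 6: place vm9 (20 vCPU), 12 vCPU left
Final hosts: [2,21,5] [19,7] [17] [22] [18] [20].

6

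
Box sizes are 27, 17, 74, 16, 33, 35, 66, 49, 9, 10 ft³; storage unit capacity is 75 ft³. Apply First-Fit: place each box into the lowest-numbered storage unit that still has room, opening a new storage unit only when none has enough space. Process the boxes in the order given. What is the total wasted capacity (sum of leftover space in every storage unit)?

27 ft³ → storage unit 1 (remaining 48 ft³)
17 ft³ → storage unit 1 (remaining 31 ft³)
74 ft³ → storage unit 2 (remaining 1 ft³)
16 ft³ → storage unit 1 (remaining 15 ft³)
33 ft³ → storage unit 3 (remaining 42 ft³)
35 ft³ → storage unit 3 (remaining 7 ft³)
66 ft³ → storage unit 4 (remaining 9 ft³)
49 ft³ → storage unit 5 (remaining 26 ft³)
9 ft³ → storage unit 1 (remaining 6 ft³)
10 ft³ → storage unit 5 (remaining 16 ft³)
5 storage units × 75 ft³ = 375 ft³; used 336 ft³; unused 39 ft³.

39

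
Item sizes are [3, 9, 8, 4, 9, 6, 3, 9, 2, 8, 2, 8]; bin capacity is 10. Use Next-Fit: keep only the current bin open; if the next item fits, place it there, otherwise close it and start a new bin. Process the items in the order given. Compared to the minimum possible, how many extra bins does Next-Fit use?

Next-Fit: [3] [9] [8] [4] [9] [6,3] [9] [2,8] [2,8] → 9 bins.
Total size 71; any packing needs at least ⌈71/10⌉ = 8 bins.
An optimal packing achieves that bound: [9] [9] [9] [8,2] [8,2] [8] [6,4] [3,3] → 8 bins.
Excess: 9 − 8 = 1.

1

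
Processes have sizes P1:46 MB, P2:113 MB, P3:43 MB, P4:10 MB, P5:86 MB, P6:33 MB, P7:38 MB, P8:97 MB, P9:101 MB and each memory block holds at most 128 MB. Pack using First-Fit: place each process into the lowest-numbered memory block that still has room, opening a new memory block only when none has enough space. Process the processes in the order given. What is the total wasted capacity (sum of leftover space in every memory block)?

201

memory block 1: place P1 (46 MB), 82 MB left
memory block 2: place P2 (113 MB), 15 MB left
memory block 1: place P3 (43 MB), 39 MB left
memory block 1: place P4 (10 MB), 29 MB left
memory block 3: place P5 (86 MB), 42 MB left
memory block 3: place P6 (33 MB), 9 MB left
memory block 4: place P7 (38 MB), 90 MB left
memory block 5: place P8 (97 MB), 31 MB left
memory block 6: place P9 (101 MB), 27 MB left
6 memory blocks × 128 MB = 768 MB; used 567 MB; unused 201 MB.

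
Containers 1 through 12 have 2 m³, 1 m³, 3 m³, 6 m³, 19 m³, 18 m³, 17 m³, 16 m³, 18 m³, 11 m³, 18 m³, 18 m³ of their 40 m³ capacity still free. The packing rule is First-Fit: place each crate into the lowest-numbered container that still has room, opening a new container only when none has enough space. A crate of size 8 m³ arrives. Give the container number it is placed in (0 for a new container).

5

Containers with room: container 5 (19 m³), container 6 (18 m³), container 7 (17 m³), container 8 (16 m³), container 9 (18 m³), container 10 (11 m³), container 11 (18 m³), container 12 (18 m³).
The first with room is container 5.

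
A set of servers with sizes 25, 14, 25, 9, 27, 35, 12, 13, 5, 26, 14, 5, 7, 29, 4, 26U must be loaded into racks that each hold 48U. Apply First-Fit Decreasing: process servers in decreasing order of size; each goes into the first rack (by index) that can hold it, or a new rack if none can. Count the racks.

7 racks

Sorted descending: 35, 29, 27, 26, 26, 25, 25, 14, 14, 13, 12, 9, 7, 5, 5, 4.
Put 35U in rack 1; 13U remain.
Put 29U in rack 2; 19U remain.
Put 27U in rack 3; 21U remain.
Put 26U in rack 4; 22U remain.
Put 26U in rack 5; 22U remain.
Put 25U in rack 6; 23U remain.
Put 25U in rack 7; 23U remain.
Put 14U in rack 2; 5U remain.
Put 14U in rack 3; 7U remain.
Put 13U in rack 1; 0U remain.
Put 12U in rack 4; 10U remain.
Put 9U in rack 4; 1U remain.
Put 7U in rack 3; 0U remain.
Put 5U in rack 2; 0U remain.
Put 5U in rack 5; 17U remain.
Put 4U in rack 5; 13U remain.
Final racks: [35,13] [29,14,5] [27,14,7] [26,12,9] [26,5,4] [25] [25].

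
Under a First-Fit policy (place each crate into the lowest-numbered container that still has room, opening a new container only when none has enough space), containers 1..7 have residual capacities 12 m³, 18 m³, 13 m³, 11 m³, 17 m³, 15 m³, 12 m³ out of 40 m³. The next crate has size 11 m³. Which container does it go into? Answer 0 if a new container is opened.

Containers with room: container 1 (12 m³), container 2 (18 m³), container 3 (13 m³), container 4 (11 m³), container 5 (17 m³), container 6 (15 m³), container 7 (12 m³).
The first with room is container 1.

1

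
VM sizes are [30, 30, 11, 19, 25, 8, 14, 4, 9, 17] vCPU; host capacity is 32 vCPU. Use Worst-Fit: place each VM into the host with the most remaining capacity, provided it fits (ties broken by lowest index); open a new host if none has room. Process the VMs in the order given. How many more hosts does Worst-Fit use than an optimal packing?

0

Worst-Fit: [30] [30] [11,19] [25] [8,14,4] [9,17] → 6 hosts.
Total size 167 vCPU; any packing needs at least ⌈167/32⌉ = 6 hosts.
So 6 is already optimal.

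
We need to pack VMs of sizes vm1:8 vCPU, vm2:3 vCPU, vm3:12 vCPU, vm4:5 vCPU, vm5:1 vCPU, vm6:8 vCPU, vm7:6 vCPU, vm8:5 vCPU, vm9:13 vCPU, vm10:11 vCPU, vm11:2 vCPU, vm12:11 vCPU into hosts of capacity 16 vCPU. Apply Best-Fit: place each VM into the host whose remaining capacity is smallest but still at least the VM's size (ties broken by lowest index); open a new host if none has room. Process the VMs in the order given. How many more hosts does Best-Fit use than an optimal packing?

Best-Fit: [8,3,5] [12,1] [8,6,2] [5,11] [13] [11] → 6 hosts.
Total size 85 vCPU; any packing needs at least ⌈85/16⌉ = 6 hosts.
So 6 is already optimal.

0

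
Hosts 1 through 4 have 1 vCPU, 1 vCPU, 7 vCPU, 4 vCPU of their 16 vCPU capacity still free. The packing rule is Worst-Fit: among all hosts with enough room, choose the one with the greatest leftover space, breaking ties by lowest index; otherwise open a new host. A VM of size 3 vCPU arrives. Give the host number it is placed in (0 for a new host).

Hosts with room: host 3 (7 vCPU), host 4 (4 vCPU).
Most room is host 3 with 7 vCPU free.

3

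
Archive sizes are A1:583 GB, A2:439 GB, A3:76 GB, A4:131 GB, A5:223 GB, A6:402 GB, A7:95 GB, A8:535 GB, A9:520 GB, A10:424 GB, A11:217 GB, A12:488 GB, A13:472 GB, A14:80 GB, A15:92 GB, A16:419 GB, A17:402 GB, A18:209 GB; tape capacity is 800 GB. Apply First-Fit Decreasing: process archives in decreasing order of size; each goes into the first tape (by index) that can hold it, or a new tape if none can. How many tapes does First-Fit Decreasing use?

Sorted descending: 583, 535, 520, 488, 472, 439, 424, 419, 402, 402, 223, 217, 209, 131, 95, 92, 80, 76.
583 GB → tape 1 (remaining 217 GB)
535 GB → tape 2 (remaining 265 GB)
520 GB → tape 3 (remaining 280 GB)
488 GB → tape 4 (remaining 312 GB)
472 GB → tape 5 (remaining 328 GB)
439 GB → tape 6 (remaining 361 GB)
424 GB → tape 7 (remaining 376 GB)
419 GB → tape 8 (remaining 381 GB)
402 GB → tape 9 (remaining 398 GB)
402 GB → tape 10 (remaining 398 GB)
223 GB → tape 2 (remaining 42 GB)
217 GB → tape 1 (remaining 0 GB)
209 GB → tape 3 (remaining 71 GB)
131 GB → tape 4 (remaining 181 GB)
95 GB → tape 4 (remaining 86 GB)
92 GB → tape 5 (remaining 236 GB)
80 GB → tape 4 (remaining 6 GB)
76 GB → tape 5 (remaining 160 GB)

10 tapes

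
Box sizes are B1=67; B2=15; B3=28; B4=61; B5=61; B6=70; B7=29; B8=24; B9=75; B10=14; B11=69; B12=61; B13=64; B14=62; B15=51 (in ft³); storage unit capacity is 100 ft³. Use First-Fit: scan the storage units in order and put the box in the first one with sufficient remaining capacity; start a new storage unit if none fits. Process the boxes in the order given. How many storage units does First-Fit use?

Put B1 (67 ft³) in storage unit 1; 33 ft³ remain.
Put B2 (15 ft³) in storage unit 1; 18 ft³ remain.
Put B3 (28 ft³) in storage unit 2; 72 ft³ remain.
Put B4 (61 ft³) in storage unit 2; 11 ft³ remain.
Put B5 (61 ft³) in storage unit 3; 39 ft³ remain.
Put B6 (70 ft³) in storage unit 4; 30 ft³ remain.
Put B7 (29 ft³) in storage unit 3; 10 ft³ remain.
Put B8 (24 ft³) in storage unit 4; 6 ft³ remain.
Put B9 (75 ft³) in storage unit 5; 25 ft³ remain.
Put B10 (14 ft³) in storage unit 1; 4 ft³ remain.
Put B11 (69 ft³) in storage unit 6; 31 ft³ remain.
Put B12 (61 ft³) in storage unit 7; 39 ft³ remain.
Put B13 (64 ft³) in storage unit 8; 36 ft³ remain.
Put B14 (62 ft³) in storage unit 9; 38 ft³ remain.
Put B15 (51 ft³) in storage unit 10; 49 ft³ remain.

10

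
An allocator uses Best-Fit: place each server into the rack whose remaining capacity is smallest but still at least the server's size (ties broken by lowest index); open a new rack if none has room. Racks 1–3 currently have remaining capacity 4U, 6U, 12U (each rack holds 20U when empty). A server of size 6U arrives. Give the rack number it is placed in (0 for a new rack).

Racks with room: rack 2 (6U), rack 3 (12U).
Tightest fit is rack 2 with 6U free.

2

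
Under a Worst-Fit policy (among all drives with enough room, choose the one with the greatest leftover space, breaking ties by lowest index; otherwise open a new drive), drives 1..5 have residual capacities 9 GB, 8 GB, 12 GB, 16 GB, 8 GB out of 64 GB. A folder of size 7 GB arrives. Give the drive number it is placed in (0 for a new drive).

Drives with room: drive 1 (9 GB), drive 2 (8 GB), drive 3 (12 GB), drive 4 (16 GB), drive 5 (8 GB).
Most room is drive 4 with 16 GB free.

4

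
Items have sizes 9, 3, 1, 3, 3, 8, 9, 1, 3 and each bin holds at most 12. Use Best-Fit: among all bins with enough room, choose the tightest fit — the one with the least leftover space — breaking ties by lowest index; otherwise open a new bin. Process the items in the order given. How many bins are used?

4

Put 9 in bin 1; 3 remain.
Put 3 in bin 1; 0 remain.
Put 1 in bin 2; 11 remain.
Put 3 in bin 2; 8 remain.
Put 3 in bin 2; 5 remain.
Put 8 in bin 3; 4 remain.
Put 9 in bin 4; 3 remain.
Put 1 in bin 4; 2 remain.
Put 3 in bin 3; 1 remain.
Final bins: [9,3] [1,3,3] [8,3] [9,1].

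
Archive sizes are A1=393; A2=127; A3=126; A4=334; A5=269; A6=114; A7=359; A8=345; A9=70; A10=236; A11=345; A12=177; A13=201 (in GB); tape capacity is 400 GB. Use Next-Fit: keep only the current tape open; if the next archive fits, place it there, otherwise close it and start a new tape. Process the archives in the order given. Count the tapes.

A1 (393 GB) → tape 1 (remaining 7 GB)
A2 (127 GB) → tape 2 (remaining 273 GB)
A3 (126 GB) → tape 2 (remaining 147 GB)
A4 (334 GB) → tape 3 (remaining 66 GB)
A5 (269 GB) → tape 4 (remaining 131 GB)
A6 (114 GB) → tape 4 (remaining 17 GB)
A7 (359 GB) → tape 5 (remaining 41 GB)
A8 (345 GB) → tape 6 (remaining 55 GB)
A9 (70 GB) → tape 7 (remaining 330 GB)
A10 (236 GB) → tape 7 (remaining 94 GB)
A11 (345 GB) → tape 8 (remaining 55 GB)
A12 (177 GB) → tape 9 (remaining 223 GB)
A13 (201 GB) → tape 9 (remaining 22 GB)
Final tapes: [393] [127,126] [334] [269,114] [359] [345] [70,236] [345] [177,201].

9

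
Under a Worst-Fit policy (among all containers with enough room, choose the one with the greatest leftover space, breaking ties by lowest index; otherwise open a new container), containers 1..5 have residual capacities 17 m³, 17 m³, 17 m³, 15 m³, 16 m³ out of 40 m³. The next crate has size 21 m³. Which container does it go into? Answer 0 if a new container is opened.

0

No container has ≥ 21 m³ free, so a new container is opened.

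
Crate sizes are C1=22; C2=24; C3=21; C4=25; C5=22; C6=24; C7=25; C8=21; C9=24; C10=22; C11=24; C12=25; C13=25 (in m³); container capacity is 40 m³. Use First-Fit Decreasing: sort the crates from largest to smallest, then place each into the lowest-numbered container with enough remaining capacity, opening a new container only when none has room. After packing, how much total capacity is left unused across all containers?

Sorted descending: 25, 25, 25, 25, 24, 24, 24, 24, 22, 22, 22, 21, 21.
container 1: place 25 m³, 15 m³ left
container 2: place 25 m³, 15 m³ left
container 3: place 25 m³, 15 m³ left
container 4: place 25 m³, 15 m³ left
container 5: place 24 m³, 16 m³ left
container 6: place 24 m³, 16 m³ left
container 7: place 24 m³, 16 m³ left
container 8: place 24 m³, 16 m³ left
container 9: place 22 m³, 18 m³ left
container 10: place 22 m³, 18 m³ left
container 11: place 22 m³, 18 m³ left
container 12: place 21 m³, 19 m³ left
container 13: place 21 m³, 19 m³ left
13 containers × 40 m³ = 520 m³; used 304 m³; unused 216 m³.

216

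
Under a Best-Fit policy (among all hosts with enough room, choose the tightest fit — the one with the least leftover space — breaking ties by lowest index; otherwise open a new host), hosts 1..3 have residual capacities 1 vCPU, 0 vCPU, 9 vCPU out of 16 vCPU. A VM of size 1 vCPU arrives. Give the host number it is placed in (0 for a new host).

Hosts with room: host 1 (1 vCPU), host 3 (9 vCPU).
Tightest fit is host 1 with 1 vCPU free.

1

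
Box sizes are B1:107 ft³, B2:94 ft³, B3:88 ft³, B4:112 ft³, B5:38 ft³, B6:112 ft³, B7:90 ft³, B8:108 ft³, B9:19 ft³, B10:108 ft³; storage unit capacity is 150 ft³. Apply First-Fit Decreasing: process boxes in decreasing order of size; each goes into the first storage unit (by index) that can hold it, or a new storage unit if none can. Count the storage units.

Sorted descending: 112, 112, 108, 108, 107, 94, 90, 88, 38, 19.
112 ft³ → storage unit 1 (remaining 38 ft³)
112 ft³ → storage unit 2 (remaining 38 ft³)
108 ft³ → storage unit 3 (remaining 42 ft³)
108 ft³ → storage unit 4 (remaining 42 ft³)
107 ft³ → storage unit 5 (remaining 43 ft³)
94 ft³ → storage unit 6 (remaining 56 ft³)
90 ft³ → storage unit 7 (remaining 60 ft³)
88 ft³ → storage unit 8 (remaining 62 ft³)
38 ft³ → storage unit 1 (remaining 0 ft³)
19 ft³ → storage unit 2 (remaining 19 ft³)
Final storage units: [112,38] [112,19] [108] [108] [107] [94] [90] [88].

8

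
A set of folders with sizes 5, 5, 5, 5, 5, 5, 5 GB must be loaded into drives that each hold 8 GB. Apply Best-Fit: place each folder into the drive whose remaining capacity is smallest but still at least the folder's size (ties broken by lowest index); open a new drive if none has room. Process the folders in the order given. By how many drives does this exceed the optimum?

0

Best-Fit: [5] [5] [5] [5] [5] [5] [5] → 7 drives.
7 folders exceed 4 GB (half the capacity), and no two of those can share a drive, so at least 7 drives are needed.
So 7 is already optimal.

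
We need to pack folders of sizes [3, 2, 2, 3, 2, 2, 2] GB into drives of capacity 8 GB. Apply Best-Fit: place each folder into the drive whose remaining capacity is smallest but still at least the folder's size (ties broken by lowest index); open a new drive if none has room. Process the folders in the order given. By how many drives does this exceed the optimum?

Best-Fit: [3,2,2] [3,2,2] [2] → 3 drives.
Total size 16 GB; any packing needs at least ⌈16/8⌉ = 2 drives.
An optimal packing achieves that bound: [3,3,2] [2,2,2,2] → 2 drives.
Excess: 3 − 2 = 1.

1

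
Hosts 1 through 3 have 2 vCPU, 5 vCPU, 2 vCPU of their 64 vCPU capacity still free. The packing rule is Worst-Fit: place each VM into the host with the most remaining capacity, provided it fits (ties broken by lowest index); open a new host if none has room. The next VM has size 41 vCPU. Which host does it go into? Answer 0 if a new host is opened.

No host has ≥ 41 vCPU free, so a new host is opened.

0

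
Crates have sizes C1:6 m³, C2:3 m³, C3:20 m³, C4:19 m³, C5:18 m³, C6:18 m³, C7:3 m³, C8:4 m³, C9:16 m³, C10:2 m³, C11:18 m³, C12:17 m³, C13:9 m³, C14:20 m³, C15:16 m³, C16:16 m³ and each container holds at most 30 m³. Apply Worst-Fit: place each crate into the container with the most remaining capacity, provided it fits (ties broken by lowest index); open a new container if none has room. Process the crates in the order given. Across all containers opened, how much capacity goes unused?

container 1: place C1 (6 m³), 24 m³ left
container 1: place C2 (3 m³), 21 m³ left
container 1: place C3 (20 m³), 1 m³ left
container 2: place C4 (19 m³), 11 m³ left
container 3: place C5 (18 m³), 12 m³ left
container 4: place C6 (18 m³), 12 m³ left
container 3: place C7 (3 m³), 9 m³ left
container 4: place C8 (4 m³), 8 m³ left
container 5: place C9 (16 m³), 14 m³ left
container 5: place C10 (2 m³), 12 m³ left
container 6: place C11 (18 m³), 12 m³ left
container 7: place C12 (17 m³), 13 m³ left
container 7: place C13 (9 m³), 4 m³ left
container 8: place C14 (20 m³), 10 m³ left
container 9: place C15 (16 m³), 14 m³ left
container 10: place C16 (16 m³), 14 m³ left
10 containers × 30 m³ = 300 m³; used 205 m³; unused 95 m³.

95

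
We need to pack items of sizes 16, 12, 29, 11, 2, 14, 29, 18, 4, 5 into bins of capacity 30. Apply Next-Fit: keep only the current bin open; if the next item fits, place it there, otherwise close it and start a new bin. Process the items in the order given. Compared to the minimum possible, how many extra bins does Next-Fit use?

Next-Fit: [16,12] [29] [11,2,14] [29] [18,4,5] → 5 bins.
Total size 140; any packing needs at least ⌈140/30⌉ = 5 bins.
So 5 is already optimal.

0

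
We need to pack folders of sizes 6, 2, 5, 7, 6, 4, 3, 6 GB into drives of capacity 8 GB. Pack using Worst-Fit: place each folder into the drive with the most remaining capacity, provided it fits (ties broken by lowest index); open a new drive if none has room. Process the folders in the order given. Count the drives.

6

Put 6 GB in drive 1; 2 GB remain.
Put 2 GB in drive 1; 0 GB remain.
Put 5 GB in drive 2; 3 GB remain.
Put 7 GB in drive 3; 1 GB remain.
Put 6 GB in drive 4; 2 GB remain.
Put 4 GB in drive 5; 4 GB remain.
Put 3 GB in drive 5; 1 GB remain.
Put 6 GB in drive 6; 2 GB remain.
Final drives: [6,2] [5] [7] [6] [4,3] [6].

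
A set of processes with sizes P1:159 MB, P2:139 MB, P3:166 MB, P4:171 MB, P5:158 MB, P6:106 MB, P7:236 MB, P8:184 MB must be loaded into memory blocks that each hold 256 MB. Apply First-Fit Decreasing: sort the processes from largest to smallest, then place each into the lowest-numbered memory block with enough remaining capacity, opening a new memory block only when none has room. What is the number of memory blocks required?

7

Sorted descending: 236, 184, 171, 166, 159, 158, 139, 106.
memory block 1: place 236 MB, 20 MB left
memory block 2: place 184 MB, 72 MB left
memory block 3: place 171 MB, 85 MB left
memory block 4: place 166 MB, 90 MB left
memory block 5: place 159 MB, 97 MB left
memory block 6: place 158 MB, 98 MB left
memory block 7: place 139 MB, 117 MB left
memory block 7: place 106 MB, 11 MB left
Final memory blocks: [236] [184] [171] [166] [159] [158] [139,106].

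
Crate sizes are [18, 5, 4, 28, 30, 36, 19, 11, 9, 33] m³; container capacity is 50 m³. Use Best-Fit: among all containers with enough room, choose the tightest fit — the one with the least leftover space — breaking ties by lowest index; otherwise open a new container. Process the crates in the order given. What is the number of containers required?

5

18 m³ → container 1 (remaining 32 m³)
5 m³ → container 1 (remaining 27 m³)
4 m³ → container 1 (remaining 23 m³)
28 m³ → container 2 (remaining 22 m³)
30 m³ → container 3 (remaining 20 m³)
36 m³ → container 4 (remaining 14 m³)
19 m³ → container 3 (remaining 1 m³)
11 m³ → container 4 (remaining 3 m³)
9 m³ → container 2 (remaining 13 m³)
33 m³ → container 5 (remaining 17 m³)
Final containers: [18,5,4] [28,9] [30,19] [36,11] [33].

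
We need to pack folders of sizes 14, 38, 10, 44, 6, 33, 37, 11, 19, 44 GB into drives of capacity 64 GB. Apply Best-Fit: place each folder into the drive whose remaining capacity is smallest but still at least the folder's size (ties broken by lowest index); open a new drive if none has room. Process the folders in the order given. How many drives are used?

5

14 GB → drive 1 (remaining 50 GB)
38 GB → drive 1 (remaining 12 GB)
10 GB → drive 1 (remaining 2 GB)
44 GB → drive 2 (remaining 20 GB)
6 GB → drive 2 (remaining 14 GB)
33 GB → drive 3 (remaining 31 GB)
37 GB → drive 4 (remaining 27 GB)
11 GB → drive 2 (remaining 3 GB)
19 GB → drive 4 (remaining 8 GB)
44 GB → drive 5 (remaining 20 GB)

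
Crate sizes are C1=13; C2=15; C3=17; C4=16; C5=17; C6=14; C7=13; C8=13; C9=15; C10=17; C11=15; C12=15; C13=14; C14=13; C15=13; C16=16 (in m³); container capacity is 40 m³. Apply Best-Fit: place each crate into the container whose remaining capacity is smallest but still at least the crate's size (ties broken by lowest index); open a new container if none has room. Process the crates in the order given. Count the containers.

8 containers

Put C1 (13 m³) in container 1; 27 m³ remain.
Put C2 (15 m³) in container 1; 12 m³ remain.
Put C3 (17 m³) in container 2; 23 m³ remain.
Put C4 (16 m³) in container 2; 7 m³ remain.
Put C5 (17 m³) in container 3; 23 m³ remain.
Put C6 (14 m³) in container 3; 9 m³ remain.
Put C7 (13 m³) in container 4; 27 m³ remain.
Put C8 (13 m³) in container 4; 14 m³ remain.
Put C9 (15 m³) in container 5; 25 m³ remain.
Put C10 (17 m³) in container 5; 8 m³ remain.
Put C11 (15 m³) in container 6; 25 m³ remain.
Put C12 (15 m³) in container 6; 10 m³ remain.
Put C13 (14 m³) in container 4; 0 m³ remain.
Put C14 (13 m³) in container 7; 27 m³ remain.
Put C15 (13 m³) in container 7; 14 m³ remain.
Put C16 (16 m³) in container 8; 24 m³ remain.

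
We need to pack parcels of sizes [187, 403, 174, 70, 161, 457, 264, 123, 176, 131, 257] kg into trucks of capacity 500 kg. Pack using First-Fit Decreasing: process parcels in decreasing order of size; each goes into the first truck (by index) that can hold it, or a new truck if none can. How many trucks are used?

Sorted descending: 457, 403, 264, 257, 187, 176, 174, 161, 131, 123, 70.
Put 457 kg in truck 1; 43 kg remain.
Put 403 kg in truck 2; 97 kg remain.
Put 264 kg in truck 3; 236 kg remain.
Put 257 kg in truck 4; 243 kg remain.
Put 187 kg in truck 3; 49 kg remain.
Put 176 kg in truck 4; 67 kg remain.
Put 174 kg in truck 5; 326 kg remain.
Put 161 kg in truck 5; 165 kg remain.
Put 131 kg in truck 5; 34 kg remain.
Put 123 kg in truck 6; 377 kg remain.
Put 70 kg in truck 2; 27 kg remain.
Final trucks: [457] [403,70] [264,187] [257,176] [174,161,131] [123].

6 trucks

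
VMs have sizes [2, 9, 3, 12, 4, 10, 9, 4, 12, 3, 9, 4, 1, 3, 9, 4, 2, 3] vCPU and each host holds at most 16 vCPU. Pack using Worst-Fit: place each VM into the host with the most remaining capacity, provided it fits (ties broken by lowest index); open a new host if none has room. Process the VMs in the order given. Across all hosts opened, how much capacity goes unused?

9

2 vCPU → host 1 (remaining 14 vCPU)
9 vCPU → host 1 (remaining 5 vCPU)
3 vCPU → host 1 (remaining 2 vCPU)
12 vCPU → host 2 (remaining 4 vCPU)
4 vCPU → host 2 (remaining 0 vCPU)
10 vCPU → host 3 (remaining 6 vCPU)
9 vCPU → host 4 (remaining 7 vCPU)
4 vCPU → host 4 (remaining 3 vCPU)
12 vCPU → host 5 (remaining 4 vCPU)
3 vCPU → host 3 (remaining 3 vCPU)
9 vCPU → host 6 (remaining 7 vCPU)
4 vCPU → host 6 (remaining 3 vCPU)
1 vCPU → host 5 (remaining 3 vCPU)
3 vCPU → host 3 (remaining 0 vCPU)
9 vCPU → host 7 (remaining 7 vCPU)
4 vCPU → host 7 (remaining 3 vCPU)
2 vCPU → host 4 (remaining 1 vCPU)
3 vCPU → host 5 (remaining 0 vCPU)
7 hosts × 16 vCPU = 112 vCPU; used 103 vCPU; unused 9 vCPU.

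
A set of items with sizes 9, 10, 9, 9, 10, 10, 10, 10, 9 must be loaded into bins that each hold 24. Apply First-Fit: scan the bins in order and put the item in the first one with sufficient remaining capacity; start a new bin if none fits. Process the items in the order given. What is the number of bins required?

bin 1: place 9, 15 left
bin 1: place 10, 5 left
bin 2: place 9, 15 left
bin 2: place 9, 6 left
bin 3: place 10, 14 left
bin 3: place 10, 4 left
bin 4: place 10, 14 left
bin 4: place 10, 4 left
bin 5: place 9, 15 left

5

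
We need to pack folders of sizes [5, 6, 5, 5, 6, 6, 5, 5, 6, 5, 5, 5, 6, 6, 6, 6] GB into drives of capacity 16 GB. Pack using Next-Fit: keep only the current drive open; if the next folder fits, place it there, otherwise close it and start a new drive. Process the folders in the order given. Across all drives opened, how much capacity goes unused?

24

drive 1: place 5 GB, 11 GB left
drive 1: place 6 GB, 5 GB left
drive 1: place 5 GB, 0 GB left
drive 2: place 5 GB, 11 GB left
drive 2: place 6 GB, 5 GB left
drive 3: place 6 GB, 10 GB left
drive 3: place 5 GB, 5 GB left
drive 3: place 5 GB, 0 GB left
drive 4: place 6 GB, 10 GB left
drive 4: place 5 GB, 5 GB left
drive 4: place 5 GB, 0 GB left
drive 5: place 5 GB, 11 GB left
drive 5: place 6 GB, 5 GB left
drive 6: place 6 GB, 10 GB left
drive 6: place 6 GB, 4 GB left
drive 7: place 6 GB, 10 GB left
7 drives × 16 GB = 112 GB; used 88 GB; unused 24 GB.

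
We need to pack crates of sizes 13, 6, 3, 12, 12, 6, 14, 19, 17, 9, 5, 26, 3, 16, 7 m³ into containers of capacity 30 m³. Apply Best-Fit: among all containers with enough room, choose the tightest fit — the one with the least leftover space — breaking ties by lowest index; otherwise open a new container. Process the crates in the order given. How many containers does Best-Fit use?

Put 13 m³ in container 1; 17 m³ remain.
Put 6 m³ in container 1; 11 m³ remain.
Put 3 m³ in container 1; 8 m³ remain.
Put 12 m³ in container 2; 18 m³ remain.
Put 12 m³ in container 2; 6 m³ remain.
Put 6 m³ in container 2; 0 m³ remain.
Put 14 m³ in container 3; 16 m³ remain.
Put 19 m³ in container 4; 11 m³ remain.
Put 17 m³ in container 5; 13 m³ remain.
Put 9 m³ in container 4; 2 m³ remain.
Put 5 m³ in container 1; 3 m³ remain.
Put 26 m³ in container 6; 4 m³ remain.
Put 3 m³ in container 1; 0 m³ remain.
Put 16 m³ in container 3; 0 m³ remain.
Put 7 m³ in container 5; 6 m³ remain.
Final containers: [13,6,3,5,3] [12,12,6] [14,16] [19,9] [17,7] [26].

6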